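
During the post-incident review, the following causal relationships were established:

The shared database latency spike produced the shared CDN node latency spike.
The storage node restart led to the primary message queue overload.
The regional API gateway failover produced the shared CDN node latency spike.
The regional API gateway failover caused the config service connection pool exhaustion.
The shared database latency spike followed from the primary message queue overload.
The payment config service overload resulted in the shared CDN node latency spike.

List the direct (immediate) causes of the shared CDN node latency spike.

the payment config service overload, the regional API gateway failover, the shared database latency spike

Upstream contributors include the storage node restart, the primary message queue overload, but only the payment config service overload, the regional API gateway failover, the shared database latency spike feed directly into the shared CDN node latency spike.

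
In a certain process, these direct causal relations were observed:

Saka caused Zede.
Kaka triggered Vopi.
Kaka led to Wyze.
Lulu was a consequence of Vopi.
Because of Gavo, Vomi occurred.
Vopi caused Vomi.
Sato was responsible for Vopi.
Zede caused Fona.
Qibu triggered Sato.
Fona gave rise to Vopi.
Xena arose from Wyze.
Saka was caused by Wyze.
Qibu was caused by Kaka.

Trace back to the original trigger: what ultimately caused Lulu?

Kaka

Tracing upstream from Lulu: Lulu ← Vopi ← Kaka.
Kaka has no stated cause, so it is the root.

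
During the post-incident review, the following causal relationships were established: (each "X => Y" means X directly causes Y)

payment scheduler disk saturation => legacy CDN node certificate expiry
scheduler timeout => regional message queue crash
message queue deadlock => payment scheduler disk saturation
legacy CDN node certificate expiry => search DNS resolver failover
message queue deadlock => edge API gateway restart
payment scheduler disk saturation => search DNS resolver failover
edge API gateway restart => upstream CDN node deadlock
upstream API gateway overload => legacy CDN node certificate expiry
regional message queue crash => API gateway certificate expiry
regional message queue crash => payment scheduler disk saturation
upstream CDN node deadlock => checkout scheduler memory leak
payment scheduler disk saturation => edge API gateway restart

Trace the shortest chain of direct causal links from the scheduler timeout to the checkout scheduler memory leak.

the scheduler timeout → the regional message queue crash
the regional message queue crash → the payment scheduler disk saturation
the payment scheduler disk saturation → the edge API gateway restart
the edge API gateway restart → the upstream CDN node deadlock
the upstream CDN node deadlock → the checkout scheduler memory leak
Length: 5 steps.

the scheduler timeout → the regional message queue crash → the payment scheduler disk saturation → the edge API gateway restart → the upstream CDN node deadlock → the checkout scheduler memory leak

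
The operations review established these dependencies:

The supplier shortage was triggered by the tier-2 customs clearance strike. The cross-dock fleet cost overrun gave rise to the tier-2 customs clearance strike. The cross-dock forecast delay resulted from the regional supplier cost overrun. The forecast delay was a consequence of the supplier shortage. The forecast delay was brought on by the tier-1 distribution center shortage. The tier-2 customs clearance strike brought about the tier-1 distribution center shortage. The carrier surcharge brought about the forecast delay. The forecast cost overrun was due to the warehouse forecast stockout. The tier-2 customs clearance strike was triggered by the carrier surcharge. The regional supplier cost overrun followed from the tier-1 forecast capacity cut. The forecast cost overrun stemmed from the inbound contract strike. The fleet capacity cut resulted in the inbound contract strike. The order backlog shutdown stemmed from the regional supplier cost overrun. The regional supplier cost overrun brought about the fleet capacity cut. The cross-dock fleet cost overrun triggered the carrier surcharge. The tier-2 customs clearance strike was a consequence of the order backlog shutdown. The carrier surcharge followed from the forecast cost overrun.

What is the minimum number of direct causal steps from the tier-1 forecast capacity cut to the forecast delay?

Shortest chain: the tier-1 forecast capacity cut → the regional supplier cost overrun → the order backlog shutdown → the tier-2 customs clearance strike → the supplier shortage → the forecast delay.

5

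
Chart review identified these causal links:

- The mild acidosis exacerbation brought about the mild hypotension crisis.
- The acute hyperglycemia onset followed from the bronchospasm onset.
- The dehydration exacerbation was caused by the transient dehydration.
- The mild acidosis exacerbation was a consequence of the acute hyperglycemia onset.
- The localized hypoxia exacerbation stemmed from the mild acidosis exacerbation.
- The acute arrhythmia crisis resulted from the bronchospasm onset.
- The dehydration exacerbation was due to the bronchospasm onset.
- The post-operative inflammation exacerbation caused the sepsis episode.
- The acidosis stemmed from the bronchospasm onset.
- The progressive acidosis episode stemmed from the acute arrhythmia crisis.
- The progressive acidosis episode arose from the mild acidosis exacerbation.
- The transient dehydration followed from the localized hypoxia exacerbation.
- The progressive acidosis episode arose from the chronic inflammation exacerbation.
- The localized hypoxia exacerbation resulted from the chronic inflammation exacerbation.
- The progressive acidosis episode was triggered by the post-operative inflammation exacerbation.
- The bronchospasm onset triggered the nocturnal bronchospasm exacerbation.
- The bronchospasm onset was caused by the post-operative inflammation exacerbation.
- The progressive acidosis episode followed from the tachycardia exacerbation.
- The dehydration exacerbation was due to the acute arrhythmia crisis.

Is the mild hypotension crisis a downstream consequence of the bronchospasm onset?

There is a causal chain: the bronchospasm onset → the acute hyperglycemia onset → the mild acidosis exacerbation → the mild hypotension crisis.

Yes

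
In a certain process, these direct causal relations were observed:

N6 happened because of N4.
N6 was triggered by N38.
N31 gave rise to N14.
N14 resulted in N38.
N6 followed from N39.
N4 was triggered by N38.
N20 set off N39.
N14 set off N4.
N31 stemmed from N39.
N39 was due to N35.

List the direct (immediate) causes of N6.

N38, N39, N4

Upstream contributors include N20, N31, N14, N35, but only N38, N39, N4 feed directly into N6.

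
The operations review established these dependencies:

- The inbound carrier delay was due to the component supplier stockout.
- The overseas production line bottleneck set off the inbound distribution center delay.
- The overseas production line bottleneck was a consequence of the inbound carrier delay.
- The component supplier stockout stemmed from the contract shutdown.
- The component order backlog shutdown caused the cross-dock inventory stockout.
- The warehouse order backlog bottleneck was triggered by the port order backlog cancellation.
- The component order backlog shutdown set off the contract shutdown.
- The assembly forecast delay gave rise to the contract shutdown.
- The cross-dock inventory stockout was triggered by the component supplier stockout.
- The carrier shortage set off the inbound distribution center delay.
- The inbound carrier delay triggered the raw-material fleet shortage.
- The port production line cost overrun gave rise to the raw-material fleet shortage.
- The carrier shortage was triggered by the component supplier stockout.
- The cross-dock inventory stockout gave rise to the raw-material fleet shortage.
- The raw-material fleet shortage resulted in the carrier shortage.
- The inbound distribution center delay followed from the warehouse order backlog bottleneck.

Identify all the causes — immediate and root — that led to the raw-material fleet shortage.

the assembly forecast delay, the component order backlog shutdown, the component supplier stockout, the contract shutdown, the cross-dock inventory stockout, the inbound carrier delay, the port production line cost overrun

Immediate causes of the raw-material fleet shortage: the inbound carrier delay, the port production line cost overrun, the cross-dock inventory stockout.
Further upstream: the assembly forecast delay, the component order backlog shutdown, the contract shutdown, the component supplier stockout.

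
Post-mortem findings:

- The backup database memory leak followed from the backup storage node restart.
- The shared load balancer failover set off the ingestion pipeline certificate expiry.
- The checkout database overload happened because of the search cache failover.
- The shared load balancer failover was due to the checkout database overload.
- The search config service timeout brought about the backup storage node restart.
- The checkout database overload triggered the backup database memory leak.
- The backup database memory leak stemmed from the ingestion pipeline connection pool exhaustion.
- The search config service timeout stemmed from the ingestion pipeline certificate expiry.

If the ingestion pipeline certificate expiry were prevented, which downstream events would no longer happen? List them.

the backup storage node restart, the search config service timeout

Downstream of the ingestion pipeline certificate expiry: the search config service timeout, the backup storage node restart, the backup database memory leak.
Of those, still caused via another path: the backup database memory leak.
The remainder have no surviving cause.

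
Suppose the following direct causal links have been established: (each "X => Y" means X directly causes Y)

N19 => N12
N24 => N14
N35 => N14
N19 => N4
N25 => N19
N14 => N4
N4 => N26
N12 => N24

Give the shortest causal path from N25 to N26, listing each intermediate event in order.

N25 → N19 → N4 → N26

N25 → N19
N19 → N4
N4 → N26
Length: 3 steps.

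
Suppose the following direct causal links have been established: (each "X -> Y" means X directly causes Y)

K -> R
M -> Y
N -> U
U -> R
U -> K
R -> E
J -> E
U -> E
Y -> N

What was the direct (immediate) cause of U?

N

Upstream contributors include M, Y, but only N feeds directly into U.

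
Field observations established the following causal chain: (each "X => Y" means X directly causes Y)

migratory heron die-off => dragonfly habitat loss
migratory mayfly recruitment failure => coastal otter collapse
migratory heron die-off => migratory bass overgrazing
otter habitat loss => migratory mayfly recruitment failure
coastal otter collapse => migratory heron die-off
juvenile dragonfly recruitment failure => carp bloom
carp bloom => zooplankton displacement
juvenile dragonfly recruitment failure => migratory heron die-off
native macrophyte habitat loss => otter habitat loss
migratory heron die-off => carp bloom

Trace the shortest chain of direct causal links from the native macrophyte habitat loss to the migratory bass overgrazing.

the native macrophyte habitat loss → the otter habitat loss
the otter habitat loss → the migratory mayfly recruitment failure
the migratory mayfly recruitment failure → the coastal otter collapse
the coastal otter collapse → the migratory heron die-off
the migratory heron die-off → the migratory bass overgrazing
Length: 5 steps.

the native macrophyte habitat loss → the otter habitat loss → the migratory mayfly recruitment failure → the coastal otter collapse → the migratory heron die-off → the migratory bass overgrazing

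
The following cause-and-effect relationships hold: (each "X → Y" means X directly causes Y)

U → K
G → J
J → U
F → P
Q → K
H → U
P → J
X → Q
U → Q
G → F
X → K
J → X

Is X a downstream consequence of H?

No

H leads to U, Q, K; X is not among them.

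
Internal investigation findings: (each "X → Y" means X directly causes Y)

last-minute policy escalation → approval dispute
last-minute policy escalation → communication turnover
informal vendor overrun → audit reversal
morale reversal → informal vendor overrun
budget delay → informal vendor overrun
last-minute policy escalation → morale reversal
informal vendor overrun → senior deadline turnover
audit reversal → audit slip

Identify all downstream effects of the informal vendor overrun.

Direct effects: the senior deadline turnover, the audit reversal.
2 steps out: the audit slip.
Not reachable from it: the last-minute policy escalation, the communication turnover, the morale reversal, the approval dispute, the budget delay.

the audit reversal, the audit slip, the senior deadline turnover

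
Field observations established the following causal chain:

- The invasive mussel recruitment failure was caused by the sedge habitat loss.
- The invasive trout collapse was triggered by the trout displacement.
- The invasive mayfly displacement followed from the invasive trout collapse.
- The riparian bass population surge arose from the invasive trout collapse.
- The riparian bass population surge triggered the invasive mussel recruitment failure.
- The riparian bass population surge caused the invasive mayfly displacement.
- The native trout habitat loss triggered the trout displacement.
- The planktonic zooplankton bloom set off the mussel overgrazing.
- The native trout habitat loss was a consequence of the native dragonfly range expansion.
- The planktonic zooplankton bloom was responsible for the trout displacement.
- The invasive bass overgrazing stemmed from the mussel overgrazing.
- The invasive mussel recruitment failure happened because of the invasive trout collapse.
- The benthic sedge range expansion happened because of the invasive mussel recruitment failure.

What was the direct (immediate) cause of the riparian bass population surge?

Upstream contributors include the planktonic zooplankton bloom, the native dragonfly range expansion, the native trout habitat loss, the trout displacement, but only the invasive trout collapse feeds directly into the riparian bass population surge.

the invasive trout collapse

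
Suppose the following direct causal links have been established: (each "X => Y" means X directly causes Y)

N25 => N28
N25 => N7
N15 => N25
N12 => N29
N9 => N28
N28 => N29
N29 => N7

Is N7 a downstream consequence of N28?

Yes

There is a causal chain: N28 → N29 → N7.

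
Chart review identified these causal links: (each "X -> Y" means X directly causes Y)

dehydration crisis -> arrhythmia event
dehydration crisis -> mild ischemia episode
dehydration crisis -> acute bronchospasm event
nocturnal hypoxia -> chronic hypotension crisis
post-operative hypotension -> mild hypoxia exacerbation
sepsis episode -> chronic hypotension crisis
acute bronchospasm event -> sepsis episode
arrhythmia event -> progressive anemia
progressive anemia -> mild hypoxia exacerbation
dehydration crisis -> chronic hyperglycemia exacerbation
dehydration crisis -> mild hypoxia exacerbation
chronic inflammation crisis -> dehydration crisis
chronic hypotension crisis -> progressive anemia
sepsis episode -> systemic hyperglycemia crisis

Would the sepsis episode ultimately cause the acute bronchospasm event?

No

The sepsis episode leads to the systemic hyperglycemia crisis, the chronic hypotension crisis, the progressive anemia, the mild hypoxia exacerbation; the acute bronchospasm event is not among them.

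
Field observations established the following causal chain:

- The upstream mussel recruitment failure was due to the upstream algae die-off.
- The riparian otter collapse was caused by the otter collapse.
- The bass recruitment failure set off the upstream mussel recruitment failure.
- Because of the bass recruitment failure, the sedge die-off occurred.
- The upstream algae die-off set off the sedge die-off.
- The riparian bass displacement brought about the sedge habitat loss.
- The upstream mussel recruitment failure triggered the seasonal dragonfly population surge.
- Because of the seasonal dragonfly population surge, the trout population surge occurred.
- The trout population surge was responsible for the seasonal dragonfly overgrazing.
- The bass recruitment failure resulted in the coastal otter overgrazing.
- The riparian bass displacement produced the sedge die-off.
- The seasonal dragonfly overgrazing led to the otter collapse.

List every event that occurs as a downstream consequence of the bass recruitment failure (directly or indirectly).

Direct effects: the coastal otter overgrazing, the upstream mussel recruitment failure, the sedge die-off.
2 steps out: the seasonal dragonfly population surge.
3 steps out: the trout population surge.
4 steps out: the seasonal dragonfly overgrazing.
5 steps out: the otter collapse.
6 steps out: the riparian otter collapse.
Not reachable from it: the riparian bass displacement, the sedge habitat loss, the upstream algae die-off.

the coastal otter overgrazing, the otter collapse, the riparian otter collapse, the seasonal dragonfly overgrazing, the seasonal dragonfly population surge, the sedge die-off, the trout population surge, the upstream mussel recruitment failure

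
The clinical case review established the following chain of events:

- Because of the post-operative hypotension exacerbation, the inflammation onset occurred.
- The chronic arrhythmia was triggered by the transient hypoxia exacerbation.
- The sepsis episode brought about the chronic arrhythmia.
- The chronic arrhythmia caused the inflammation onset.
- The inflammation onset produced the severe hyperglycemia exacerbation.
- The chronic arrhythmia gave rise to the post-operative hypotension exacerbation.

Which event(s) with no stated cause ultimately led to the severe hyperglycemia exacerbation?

Tracing upstream from the severe hyperglycemia exacerbation: the severe hyperglycemia exacerbation ← the inflammation onset ← the chronic arrhythmia ← the sepsis episode.
A separate upstream branch: the severe hyperglycemia exacerbation ← the inflammation onset ← the chronic arrhythmia ← the transient hypoxia exacerbation.
Each of those chain origins has no stated cause.

the sepsis episode, the transient hypoxia exacerbation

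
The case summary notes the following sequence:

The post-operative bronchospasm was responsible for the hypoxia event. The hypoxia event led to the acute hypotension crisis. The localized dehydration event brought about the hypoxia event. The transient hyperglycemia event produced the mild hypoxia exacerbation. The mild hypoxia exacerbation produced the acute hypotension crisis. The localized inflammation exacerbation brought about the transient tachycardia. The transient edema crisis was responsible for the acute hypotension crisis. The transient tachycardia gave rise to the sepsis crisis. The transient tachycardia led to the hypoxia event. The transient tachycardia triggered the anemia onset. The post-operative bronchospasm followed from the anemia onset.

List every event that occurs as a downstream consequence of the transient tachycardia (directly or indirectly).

Direct effects: the anemia onset, the sepsis crisis, the hypoxia event.
2 steps out: the post-operative bronchospasm, the acute hypotension crisis.
Not reachable from it: the transient hyperglycemia event, the localized inflammation exacerbation, the localized dehydration event, the transient edema crisis, the mild hypoxia exacerbation.

the acute hypotension crisis, the anemia onset, the hypoxia event, the post-operative bronchospasm, the sepsis crisis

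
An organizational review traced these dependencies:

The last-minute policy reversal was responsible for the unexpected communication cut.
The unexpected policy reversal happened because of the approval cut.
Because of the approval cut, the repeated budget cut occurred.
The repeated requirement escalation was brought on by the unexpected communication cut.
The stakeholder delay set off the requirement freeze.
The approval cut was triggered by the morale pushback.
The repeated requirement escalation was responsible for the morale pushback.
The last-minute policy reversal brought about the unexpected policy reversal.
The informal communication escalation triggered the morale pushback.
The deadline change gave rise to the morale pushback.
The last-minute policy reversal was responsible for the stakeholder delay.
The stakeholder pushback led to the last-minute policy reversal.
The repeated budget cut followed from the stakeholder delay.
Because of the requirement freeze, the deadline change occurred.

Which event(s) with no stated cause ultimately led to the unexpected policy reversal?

Tracing upstream from the unexpected policy reversal: the unexpected policy reversal ← the last-minute policy reversal ← the stakeholder pushback.
A separate upstream branch: the unexpected policy reversal ← the approval cut ← the morale pushback ← the informal communication escalation.
Each of those chain origins has no stated cause.

the informal communication escalation, the stakeholder pushback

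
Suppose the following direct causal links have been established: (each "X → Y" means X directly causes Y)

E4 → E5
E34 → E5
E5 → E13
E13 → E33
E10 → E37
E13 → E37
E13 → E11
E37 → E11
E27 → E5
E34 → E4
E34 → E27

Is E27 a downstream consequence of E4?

E4 leads to E5, E13, E33, E37, E11; E27 is not among them.

No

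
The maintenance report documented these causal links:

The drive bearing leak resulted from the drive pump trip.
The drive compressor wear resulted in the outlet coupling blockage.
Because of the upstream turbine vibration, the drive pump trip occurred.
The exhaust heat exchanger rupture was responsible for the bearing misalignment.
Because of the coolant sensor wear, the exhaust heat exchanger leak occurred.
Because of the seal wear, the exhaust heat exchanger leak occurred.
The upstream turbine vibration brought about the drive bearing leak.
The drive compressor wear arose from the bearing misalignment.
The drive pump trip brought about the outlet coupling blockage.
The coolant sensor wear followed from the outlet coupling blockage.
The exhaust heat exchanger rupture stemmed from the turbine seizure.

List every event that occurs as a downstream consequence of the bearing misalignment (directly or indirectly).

the coolant sensor wear, the drive compressor wear, the exhaust heat exchanger leak, the outlet coupling blockage

Direct effects: the drive compressor wear.
2 steps out: the outlet coupling blockage.
3 steps out: the coolant sensor wear.
4 steps out: the exhaust heat exchanger leak.
Not reachable from it: the upstream turbine vibration, the turbine seizure, the exhaust heat exchanger rupture, the drive pump trip, the drive bearing leak, the seal wear.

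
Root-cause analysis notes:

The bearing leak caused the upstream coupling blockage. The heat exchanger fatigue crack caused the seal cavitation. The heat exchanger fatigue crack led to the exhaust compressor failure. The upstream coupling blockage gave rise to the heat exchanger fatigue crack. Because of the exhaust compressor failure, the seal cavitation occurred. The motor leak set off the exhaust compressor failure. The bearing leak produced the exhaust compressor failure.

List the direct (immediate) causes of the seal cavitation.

Upstream contributors include the bearing leak, the upstream coupling blockage, the motor leak, but only the exhaust compressor failure, the heat exchanger fatigue crack feed directly into the seal cavitation.

the exhaust compressor failure, the heat exchanger fatigue crack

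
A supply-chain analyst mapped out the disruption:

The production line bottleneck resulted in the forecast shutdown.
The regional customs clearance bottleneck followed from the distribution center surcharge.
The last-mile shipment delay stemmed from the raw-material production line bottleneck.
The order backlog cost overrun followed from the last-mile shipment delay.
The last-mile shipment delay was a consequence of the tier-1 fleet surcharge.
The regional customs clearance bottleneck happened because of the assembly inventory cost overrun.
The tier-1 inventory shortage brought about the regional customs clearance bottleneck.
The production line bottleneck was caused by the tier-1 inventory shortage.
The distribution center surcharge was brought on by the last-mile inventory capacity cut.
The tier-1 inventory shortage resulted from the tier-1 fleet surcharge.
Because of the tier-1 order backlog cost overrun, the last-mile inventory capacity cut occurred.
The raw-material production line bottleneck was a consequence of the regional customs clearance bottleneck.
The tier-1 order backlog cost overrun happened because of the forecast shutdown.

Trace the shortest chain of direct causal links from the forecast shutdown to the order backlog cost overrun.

the forecast shutdown → the tier-1 order backlog cost overrun
the tier-1 order backlog cost overrun → the last-mile inventory capacity cut
the last-mile inventory capacity cut → the distribution center surcharge
the distribution center surcharge → the regional customs clearance bottleneck
the regional customs clearance bottleneck → the raw-material production line bottleneck
the raw-material production line bottleneck → the last-mile shipment delay
the last-mile shipment delay → the order backlog cost overrun
Length: 7 steps.

the forecast shutdown → the tier-1 order backlog cost overrun → the last-mile inventory capacity cut → the distribution center surcharge → the regional customs clearance bottleneck → the raw-material production line bottleneck → the last-mile shipment delay → the order backlog cost overrun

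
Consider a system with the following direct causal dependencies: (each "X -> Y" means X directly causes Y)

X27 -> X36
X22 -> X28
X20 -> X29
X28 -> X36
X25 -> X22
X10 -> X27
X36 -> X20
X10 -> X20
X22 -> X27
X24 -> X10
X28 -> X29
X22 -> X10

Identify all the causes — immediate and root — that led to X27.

Immediate causes of X27: X22, X10.
Further upstream: X24, X25.

X10, X22, X24, X25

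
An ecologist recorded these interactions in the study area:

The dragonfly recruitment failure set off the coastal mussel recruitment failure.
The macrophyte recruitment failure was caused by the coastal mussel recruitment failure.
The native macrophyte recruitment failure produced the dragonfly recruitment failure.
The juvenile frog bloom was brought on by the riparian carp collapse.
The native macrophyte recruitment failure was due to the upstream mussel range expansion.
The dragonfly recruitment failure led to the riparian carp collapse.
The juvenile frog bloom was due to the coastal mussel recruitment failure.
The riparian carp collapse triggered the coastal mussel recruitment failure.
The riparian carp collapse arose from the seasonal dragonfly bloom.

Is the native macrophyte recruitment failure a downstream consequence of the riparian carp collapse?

No

The riparian carp collapse leads to the coastal mussel recruitment failure, the juvenile frog bloom, the macrophyte recruitment failure; the native macrophyte recruitment failure is not among them.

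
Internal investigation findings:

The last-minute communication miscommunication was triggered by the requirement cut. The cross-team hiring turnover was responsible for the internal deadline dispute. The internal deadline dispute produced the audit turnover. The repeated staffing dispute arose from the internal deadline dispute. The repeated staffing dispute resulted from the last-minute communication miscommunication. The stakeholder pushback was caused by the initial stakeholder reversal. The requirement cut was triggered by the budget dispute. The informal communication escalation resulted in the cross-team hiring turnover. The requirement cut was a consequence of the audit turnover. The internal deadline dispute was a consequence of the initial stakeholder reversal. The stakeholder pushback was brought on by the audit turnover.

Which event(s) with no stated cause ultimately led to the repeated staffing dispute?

the budget dispute, the informal communication escalation, the initial stakeholder reversal

Tracing upstream from the repeated staffing dispute: the repeated staffing dispute ← the internal deadline dispute ← the initial stakeholder reversal.
A separate upstream branch: the repeated staffing dispute ← the internal deadline dispute ← the cross-team hiring turnover ← the informal communication escalation.
A separate upstream branch: the repeated staffing dispute ← the last-minute communication miscommunication ← the requirement cut ← the budget dispute.
Each of those chain origins has no stated cause.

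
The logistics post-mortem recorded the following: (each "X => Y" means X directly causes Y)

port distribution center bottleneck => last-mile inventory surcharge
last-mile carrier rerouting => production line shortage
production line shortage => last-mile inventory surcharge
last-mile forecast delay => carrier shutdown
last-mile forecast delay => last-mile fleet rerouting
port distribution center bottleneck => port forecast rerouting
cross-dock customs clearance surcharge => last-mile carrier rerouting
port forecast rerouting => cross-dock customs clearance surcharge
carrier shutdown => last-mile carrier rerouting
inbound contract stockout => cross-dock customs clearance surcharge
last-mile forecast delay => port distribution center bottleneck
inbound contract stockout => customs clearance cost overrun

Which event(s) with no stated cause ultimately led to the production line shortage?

the inbound contract stockout, the last-mile forecast delay

Tracing upstream from the production line shortage: the production line shortage ← the last-mile carrier rerouting ← the carrier shutdown ← the last-mile forecast delay.
A separate upstream branch: the production line shortage ← the last-mile carrier rerouting ← the cross-dock customs clearance surcharge ← the inbound contract stockout.
Each of those chain origins has no stated cause.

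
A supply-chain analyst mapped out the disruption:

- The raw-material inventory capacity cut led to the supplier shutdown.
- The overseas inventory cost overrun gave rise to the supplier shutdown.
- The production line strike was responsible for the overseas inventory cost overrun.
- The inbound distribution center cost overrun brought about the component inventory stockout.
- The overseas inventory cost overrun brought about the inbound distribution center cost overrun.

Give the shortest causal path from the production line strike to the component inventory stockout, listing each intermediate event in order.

the production line strike → the overseas inventory cost overrun
the overseas inventory cost overrun → the inbound distribution center cost overrun
the inbound distribution center cost overrun → the component inventory stockout
Length: 3 steps.

the production line strike → the overseas inventory cost overrun → the inbound distribution center cost overrun → the component inventory stockout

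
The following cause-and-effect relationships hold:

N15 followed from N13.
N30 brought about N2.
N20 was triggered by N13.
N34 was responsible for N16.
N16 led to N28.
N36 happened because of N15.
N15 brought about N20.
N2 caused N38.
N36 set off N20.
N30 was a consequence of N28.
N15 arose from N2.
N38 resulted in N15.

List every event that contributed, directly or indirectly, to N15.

Immediate causes of N15: N13, N2, N38.
Further upstream: N34, N16, N28, N30.

N13, N16, N2, N28, N30, N34, N38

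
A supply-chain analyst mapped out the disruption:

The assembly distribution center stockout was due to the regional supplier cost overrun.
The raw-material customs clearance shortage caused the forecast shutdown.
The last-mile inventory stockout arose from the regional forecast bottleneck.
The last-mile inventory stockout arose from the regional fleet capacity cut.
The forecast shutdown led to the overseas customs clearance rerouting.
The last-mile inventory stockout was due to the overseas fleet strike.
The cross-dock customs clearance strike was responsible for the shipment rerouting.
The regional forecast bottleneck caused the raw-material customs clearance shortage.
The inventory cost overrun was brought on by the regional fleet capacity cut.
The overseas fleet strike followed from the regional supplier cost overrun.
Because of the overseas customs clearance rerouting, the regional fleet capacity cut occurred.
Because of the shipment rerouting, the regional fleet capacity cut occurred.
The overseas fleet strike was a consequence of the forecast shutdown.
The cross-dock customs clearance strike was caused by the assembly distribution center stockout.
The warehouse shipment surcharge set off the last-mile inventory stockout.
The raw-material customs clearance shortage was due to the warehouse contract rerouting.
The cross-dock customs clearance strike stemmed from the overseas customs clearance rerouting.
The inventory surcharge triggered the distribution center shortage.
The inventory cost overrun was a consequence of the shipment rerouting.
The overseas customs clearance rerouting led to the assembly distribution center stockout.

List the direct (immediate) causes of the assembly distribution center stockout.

Upstream contributors include the regional forecast bottleneck, the warehouse contract rerouting, the raw-material customs clearance shortage, the forecast shutdown, but only the overseas customs clearance rerouting, the regional supplier cost overrun feed directly into the assembly distribution center stockout.

the overseas customs clearance rerouting, the regional supplier cost overrun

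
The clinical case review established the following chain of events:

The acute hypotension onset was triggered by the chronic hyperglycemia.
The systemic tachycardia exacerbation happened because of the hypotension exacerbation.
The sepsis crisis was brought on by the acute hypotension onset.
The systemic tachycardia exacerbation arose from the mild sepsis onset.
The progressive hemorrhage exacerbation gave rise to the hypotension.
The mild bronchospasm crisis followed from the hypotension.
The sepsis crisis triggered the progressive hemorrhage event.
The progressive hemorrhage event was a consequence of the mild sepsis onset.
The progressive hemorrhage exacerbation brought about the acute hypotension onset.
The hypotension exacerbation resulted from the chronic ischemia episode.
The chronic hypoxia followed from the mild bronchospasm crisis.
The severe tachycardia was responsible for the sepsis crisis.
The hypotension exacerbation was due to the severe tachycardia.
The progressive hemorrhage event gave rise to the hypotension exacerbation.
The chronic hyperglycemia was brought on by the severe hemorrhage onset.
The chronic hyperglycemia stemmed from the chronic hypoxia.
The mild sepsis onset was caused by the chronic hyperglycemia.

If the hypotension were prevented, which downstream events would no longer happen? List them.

the chronic hypoxia, the mild bronchospasm crisis

Downstream of the hypotension: the mild bronchospasm crisis, the chronic hypoxia, the chronic hyperglycemia, the mild sepsis onset, the acute hypotension onset, the sepsis crisis, the progressive hemorrhage event, the hypotension exacerbation, the systemic tachycardia exacerbation.
Of those, still caused via another path: the chronic hyperglycemia, the mild sepsis onset, the acute hypotension onset, the sepsis crisis, the progressive hemorrhage event, the hypotension exacerbation, the systemic tachycardia exacerbation.
The remainder have no surviving cause.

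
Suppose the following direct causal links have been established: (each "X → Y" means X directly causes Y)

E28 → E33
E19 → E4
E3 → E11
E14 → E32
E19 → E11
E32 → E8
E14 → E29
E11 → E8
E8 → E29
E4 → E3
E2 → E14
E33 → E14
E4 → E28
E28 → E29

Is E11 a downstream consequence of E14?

No

E14 leads to E32, E8, E29; E11 is not among them.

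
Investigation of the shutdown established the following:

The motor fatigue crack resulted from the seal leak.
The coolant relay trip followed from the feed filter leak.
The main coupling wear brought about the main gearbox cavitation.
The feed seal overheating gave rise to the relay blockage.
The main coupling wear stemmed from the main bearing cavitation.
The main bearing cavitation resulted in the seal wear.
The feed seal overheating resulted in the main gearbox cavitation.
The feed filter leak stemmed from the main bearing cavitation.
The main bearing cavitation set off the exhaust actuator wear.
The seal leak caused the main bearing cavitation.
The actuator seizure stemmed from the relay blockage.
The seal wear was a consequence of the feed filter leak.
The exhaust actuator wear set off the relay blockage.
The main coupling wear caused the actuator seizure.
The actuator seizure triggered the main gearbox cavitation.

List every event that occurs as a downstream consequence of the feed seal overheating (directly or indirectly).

the actuator seizure, the main gearbox cavitation, the relay blockage

Direct effects: the relay blockage, the main gearbox cavitation.
2 steps out: the actuator seizure.
Not reachable from it: the seal leak, the main bearing cavitation, the feed filter leak, the exhaust actuator wear, the motor fatigue crack, the seal wear, the coolant relay trip, the main coupling wear.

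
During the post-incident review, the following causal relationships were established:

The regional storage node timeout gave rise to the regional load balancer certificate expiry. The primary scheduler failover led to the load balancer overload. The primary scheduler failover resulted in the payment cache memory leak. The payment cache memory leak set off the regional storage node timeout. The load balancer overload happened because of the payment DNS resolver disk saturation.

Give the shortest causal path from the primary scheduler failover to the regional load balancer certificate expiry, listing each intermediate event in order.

the primary scheduler failover → the payment cache memory leak
the payment cache memory leak → the regional storage node timeout
the regional storage node timeout → the regional load balancer certificate expiry
Length: 3 steps.

the primary scheduler failover → the payment cache memory leak → the regional storage node timeout → the regional load balancer certificate expiry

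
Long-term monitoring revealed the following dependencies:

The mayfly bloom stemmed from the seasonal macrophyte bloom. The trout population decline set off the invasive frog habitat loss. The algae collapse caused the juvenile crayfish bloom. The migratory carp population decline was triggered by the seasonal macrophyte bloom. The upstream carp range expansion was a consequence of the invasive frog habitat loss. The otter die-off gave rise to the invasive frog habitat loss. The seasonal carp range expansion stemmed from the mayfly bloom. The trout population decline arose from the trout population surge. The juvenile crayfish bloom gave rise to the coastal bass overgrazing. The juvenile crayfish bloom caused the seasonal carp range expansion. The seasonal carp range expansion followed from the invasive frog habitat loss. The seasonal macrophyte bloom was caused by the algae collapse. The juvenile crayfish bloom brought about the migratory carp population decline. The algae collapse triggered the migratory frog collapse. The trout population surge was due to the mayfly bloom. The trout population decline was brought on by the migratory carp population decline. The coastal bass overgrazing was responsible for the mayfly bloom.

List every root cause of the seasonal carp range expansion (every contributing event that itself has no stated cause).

Tracing upstream from the seasonal carp range expansion: the seasonal carp range expansion ← the juvenile crayfish bloom ← the algae collapse.
A separate upstream branch: the seasonal carp range expansion ← the invasive frog habitat loss ← the otter die-off.
Each of those chain origins has no stated cause.

the algae collapse, the otter die-off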